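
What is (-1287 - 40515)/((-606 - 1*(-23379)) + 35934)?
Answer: -13934/19569 ≈ -0.71204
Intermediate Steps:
(-1287 - 40515)/((-606 - 1*(-23379)) + 35934) = -41802/((-606 + 23379) + 35934) = -41802/(22773 + 35934) = -41802/58707 = -41802*1/58707 = -13934/19569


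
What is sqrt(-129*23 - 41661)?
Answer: 2*I*sqrt(11157) ≈ 211.25*I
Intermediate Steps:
sqrt(-129*23 - 41661) = sqrt(-2967 - 41661) = sqrt(-44628) = 2*I*sqrt(11157)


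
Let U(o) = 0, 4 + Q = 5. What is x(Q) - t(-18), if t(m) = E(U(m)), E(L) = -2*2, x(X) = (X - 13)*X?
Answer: -8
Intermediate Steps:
Q = 1 (Q = -4 + 5 = 1)
x(X) = X*(-13 + X) (x(X) = (-13 + X)*X = X*(-13 + X))
E(L) = -4
t(m) = -4
x(Q) - t(-18) = 1*(-13 + 1) - 1*(-4) = 1*(-12) + 4 = -12 + 4 = -8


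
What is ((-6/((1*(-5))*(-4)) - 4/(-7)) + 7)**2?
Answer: 259081/4900 ≈ 52.874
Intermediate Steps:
((-6/((1*(-5))*(-4)) - 4/(-7)) + 7)**2 = ((-6/((-5*(-4))) - 4*(-1/7)) + 7)**2 = ((-6/20 + 4/7) + 7)**2 = ((-6*1/20 + 4/7) + 7)**2 = ((-3/10 + 4/7) + 7)**2 = (19/70 + 7)**2 = (509/70)**2 = 259081/4900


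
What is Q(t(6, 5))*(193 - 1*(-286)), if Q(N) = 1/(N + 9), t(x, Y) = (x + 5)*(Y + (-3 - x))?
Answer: -479/35 ≈ -13.686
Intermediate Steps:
t(x, Y) = (5 + x)*(-3 + Y - x)
Q(N) = 1/(9 + N)
Q(t(6, 5))*(193 - 1*(-286)) = (193 - 1*(-286))/(9 + (-15 - 1*6² - 8*6 + 5*5 + 5*6)) = (193 + 286)/(9 + (-15 - 1*36 - 48 + 25 + 30)) = 479/(9 + (-15 - 36 - 48 + 25 + 30)) = 479/(9 - 44) = 479/(-35) = -1/35*479 = -479/35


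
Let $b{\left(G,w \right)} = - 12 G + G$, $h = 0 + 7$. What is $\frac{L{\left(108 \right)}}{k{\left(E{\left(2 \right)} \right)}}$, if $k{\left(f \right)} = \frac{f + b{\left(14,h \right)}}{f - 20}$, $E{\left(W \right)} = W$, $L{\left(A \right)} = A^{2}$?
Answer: $\frac{26244}{19} \approx 1381.3$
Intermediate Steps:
$h = 7$
$b{\left(G,w \right)} = - 11 G$
$k{\left(f \right)} = \frac{-154 + f}{-20 + f}$ ($k{\left(f \right)} = \frac{f - 154}{f - 20} = \frac{f - 154}{-20 + f} = \frac{-154 + f}{-20 + f}$)
$\frac{L{\left(108 \right)}}{k{\left(E{\left(2 \right)} \right)}} = \frac{108^{2}}{\frac{1}{-20 + 2} \left(-154 + 2\right)} = \frac{11664}{\frac{1}{-18} \left(-152\right)} = \frac{11664}{\left(- \frac{1}{18}\right) \left(-152\right)} = \frac{11664}{\frac{76}{9}} = 11664 \cdot \frac{9}{76} = \frac{26244}{19}$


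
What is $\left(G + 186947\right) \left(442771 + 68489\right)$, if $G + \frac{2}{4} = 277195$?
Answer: $237296983290$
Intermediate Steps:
$G = \frac{554389}{2}$ ($G = - \frac{1}{2} + 277195 = \frac{554389}{2} \approx 2.7719 \cdot 10^{5}$)
$\left(G + 186947\right) \left(442771 + 68489\right) = \left(\frac{554389}{2} + 186947\right) \left(442771 + 68489\right) = \frac{928283}{2} \cdot 511260 = 237296983290$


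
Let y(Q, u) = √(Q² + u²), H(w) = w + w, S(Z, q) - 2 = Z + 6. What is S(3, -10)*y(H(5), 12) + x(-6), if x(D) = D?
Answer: -6 + 22*√61 ≈ 165.83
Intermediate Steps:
S(Z, q) = 8 + Z (S(Z, q) = 2 + (Z + 6) = 2 + (6 + Z) = 8 + Z)
H(w) = 2*w
S(3, -10)*y(H(5), 12) + x(-6) = (8 + 3)*√((2*5)² + 12²) - 6 = 11*√(10² + 144) - 6 = 11*√(100 + 144) - 6 = 11*√244 - 6 = 11*(2*√61) - 6 = 22*√61 - 6 = -6 + 22*√61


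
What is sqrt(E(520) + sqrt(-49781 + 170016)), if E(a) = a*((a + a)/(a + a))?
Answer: sqrt(520 + sqrt(120235)) ≈ 29.441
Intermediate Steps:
E(a) = a (E(a) = a*((2*a)/((2*a))) = a*((2*a)*(1/(2*a))) = a*1 = a)
sqrt(E(520) + sqrt(-49781 + 170016)) = sqrt(520 + sqrt(-49781 + 170016)) = sqrt(520 + sqrt(120235))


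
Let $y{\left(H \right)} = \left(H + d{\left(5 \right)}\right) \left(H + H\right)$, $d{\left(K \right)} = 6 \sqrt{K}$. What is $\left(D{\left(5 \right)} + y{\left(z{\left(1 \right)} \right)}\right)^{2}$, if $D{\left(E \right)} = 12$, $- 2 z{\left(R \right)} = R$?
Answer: $\frac{1345}{4} - 150 \sqrt{5} \approx 0.8398$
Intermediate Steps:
$z{\left(R \right)} = - \frac{R}{2}$
$y{\left(H \right)} = 2 H \left(H + 6 \sqrt{5}\right)$ ($y{\left(H \right)} = \left(H + 6 \sqrt{5}\right) \left(H + H\right) = \left(H + 6 \sqrt{5}\right) 2 H = 2 H \left(H + 6 \sqrt{5}\right)$)
$\left(D{\left(5 \right)} + y{\left(z{\left(1 \right)} \right)}\right)^{2} = \left(12 + 2 \left(\left(- \frac{1}{2}\right) 1\right) \left(\left(- \frac{1}{2}\right) 1 + 6 \sqrt{5}\right)\right)^{2} = \left(12 + 2 \left(- \frac{1}{2}\right) \left(- \frac{1}{2} + 6 \sqrt{5}\right)\right)^{2} = \left(12 + \left(\frac{1}{2} - 6 \sqrt{5}\right)\right)^{2} = \left(\frac{25}{2} - 6 \sqrt{5}\right)^{2}$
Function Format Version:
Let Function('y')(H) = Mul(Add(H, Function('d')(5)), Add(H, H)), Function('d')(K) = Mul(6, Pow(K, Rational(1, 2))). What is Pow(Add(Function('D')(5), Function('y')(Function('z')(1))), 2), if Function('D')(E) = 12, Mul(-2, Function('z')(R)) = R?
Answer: Add(Rational(1345, 4), Mul(-150, Pow(5, Rational(1, 2)))) ≈ 0.83980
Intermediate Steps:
Function('z')(R) = Mul(Rational(-1, 2), R)
Function('y')(H) = Mul(2, H, Add(H, Mul(6, Pow(5, Rational(1, 2))))) (Function('y')(H) = Mul(Add(H, Mul(6, Pow(5, Rational(1, 2)))), Add(H, H)) = Mul(Add(H, Mul(6, Pow(5, Rational(1, 2)))), Mul(2, H)) = Mul(2, H, Add(H, Mul(6, Pow(5, Rational(1, 2))))))
Pow(Add(Function('D')(5), Function('y')(Function('z')(1))), 2) = Pow(Add(12, Mul(2, Mul(Rational(-1, 2), 1), Add(Mul(Rational(-1, 2), 1), Mul(6, Pow(5, Rational(1, 2)))))), 2) = Pow(Add(12, Mul(2, Rational(-1, 2), Add(Rational(-1, 2), Mul(6, Pow(5, Rational(1, 2)))))), 2) = Pow(Add(12, Add(Rational(1, 2), Mul(-6, Pow(5, Rational(1, 2))))), 2) = Pow(Add(Rational(25, 2), Mul(-6, Pow(5, Rational(1, 2)))), 2)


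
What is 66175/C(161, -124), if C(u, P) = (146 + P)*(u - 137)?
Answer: 66175/528 ≈ 125.33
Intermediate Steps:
C(u, P) = (-137 + u)*(146 + P) (C(u, P) = (146 + P)*(-137 + u) = (-137 + u)*(146 + P))
66175/C(161, -124) = 66175/(-20002 - 137*(-124) + 146*161 - 124*161) = 66175/(-20002 + 16988 + 23506 - 19964) = 66175/528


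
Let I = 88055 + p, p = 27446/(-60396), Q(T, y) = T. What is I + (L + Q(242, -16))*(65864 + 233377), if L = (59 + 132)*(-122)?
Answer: -208378563225913/30198 ≈ -6.9004e+9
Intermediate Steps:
p = -13723/30198 (p = 27446*(-1/60396) = -13723/30198 ≈ -0.45443)
L = -23302 (L = 191*(-122) = -23302)
I = 2659071167/30198 (I = 88055 - 13723/30198 = 2659071167/30198 ≈ 88055.)
I + (L + Q(242, -16))*(65864 + 233377) = 2659071167/30198 + (-23302 + 242)*(65864 + 233377) = 2659071167/30198 - 23060*299241 = 2659071167/30198 - 6900497460 = -208378563225913/30198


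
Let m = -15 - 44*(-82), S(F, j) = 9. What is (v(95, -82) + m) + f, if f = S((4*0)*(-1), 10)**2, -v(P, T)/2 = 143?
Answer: 3388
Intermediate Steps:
v(P, T) = -286 (v(P, T) = -2*143 = -286)
m = 3593 (m = -15 + 3608 = 3593)
f = 81 (f = 9**2 = 81)
(v(95, -82) + m) + f = (-286 + 3593) + 81 = 3307 + 81 = 3388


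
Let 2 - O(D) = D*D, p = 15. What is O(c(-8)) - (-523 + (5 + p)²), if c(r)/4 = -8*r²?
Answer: -4194179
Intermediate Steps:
c(r) = -32*r² (c(r) = 4*(-8*r²) = -32*r²)
O(D) = 2 - D² (O(D) = 2 - D*D = 2 - D²)
O(c(-8)) - (-523 + (5 + p)²) = (2 - (-32*(-8)²)²) - (-523 + (5 + 15)²) = (2 - (-32*64)²) - (-523 + 20²) = (2 - 1*(-2048)²) - (-523 + 400) = (2 - 1*4194304) - 1*(-123) = (2 - 4194304) + 123 = -4194302 + 123 = -4194179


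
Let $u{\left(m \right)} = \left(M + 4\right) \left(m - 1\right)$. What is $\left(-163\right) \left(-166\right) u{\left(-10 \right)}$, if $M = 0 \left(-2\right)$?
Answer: $-1190552$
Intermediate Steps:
$M = 0$
$u{\left(m \right)} = -4 + 4 m$ ($u{\left(m \right)} = \left(0 + 4\right) \left(m - 1\right) = 4 \left(-1 + m\right) = -4 + 4 m$)
$\left(-163\right) \left(-166\right) u{\left(-10 \right)} = \left(-163\right) \left(-166\right) \left(-4 + 4 \left(-10\right)\right) = 27058 \left(-4 - 40\right) = 27058 \left(-44\right) = -1190552$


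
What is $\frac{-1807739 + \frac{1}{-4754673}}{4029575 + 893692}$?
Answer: $- \frac{8595207814348}{23408524676691} \approx -0.36718$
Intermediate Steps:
$\frac{-1807739 + \frac{1}{-4754673}}{4029575 + 893692} = \frac{-1807739 - \frac{1}{4754673}}{4923267} = \left(- \frac{8595207814348}{4754673}\right) \frac{1}{4923267} = - \frac{8595207814348}{23408524676691}$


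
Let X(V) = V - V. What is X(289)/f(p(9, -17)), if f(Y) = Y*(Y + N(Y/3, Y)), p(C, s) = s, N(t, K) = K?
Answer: 0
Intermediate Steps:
X(V) = 0
f(Y) = 2*Y² (f(Y) = Y*(Y + Y) = Y*(2*Y) = 2*Y²)
X(289)/f(p(9, -17)) = 0/((2*(-17)²)) = 0/((2*289)) = 0/578 = 0*(1/578) = 0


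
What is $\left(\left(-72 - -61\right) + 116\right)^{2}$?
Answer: $11025$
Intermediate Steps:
$\left(\left(-72 - -61\right) + 116\right)^{2} = \left(\left(-72 + 61\right) + 116\right)^{2} = \left(-11 + 116\right)^{2} = 105^{2} = 11025$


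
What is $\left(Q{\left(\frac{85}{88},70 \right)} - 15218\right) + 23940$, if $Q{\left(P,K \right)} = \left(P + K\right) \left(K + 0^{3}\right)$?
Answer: $\frac{602343}{44} \approx 13690.0$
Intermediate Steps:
$Q{\left(P,K \right)} = K \left(K + P\right)$ ($Q{\left(P,K \right)} = \left(K + P\right) \left(K + 0\right) = \left(K + P\right) K = K \left(K + P\right)$)
$\left(Q{\left(\frac{85}{88},70 \right)} - 15218\right) + 23940 = \left(70 \left(70 + \frac{85}{88}\right) - 15218\right) + 23940 = \left(70 \cdot \frac{6245}{88} - 15218\right) + 23940 = \left(\frac{218575}{44} - 15218\right) + 23940 = - \frac{451017}{44} + 23940 = \frac{602343}{44}$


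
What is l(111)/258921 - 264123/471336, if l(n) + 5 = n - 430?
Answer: -2538507561/4519955128 ≈ -0.56162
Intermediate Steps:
l(n) = -435 + n (l(n) = -5 + (n - 430) = -5 + (-430 + n) = -435 + n)
l(111)/258921 - 264123/471336 = (-435 + 111)/258921 - 264123/471336 = -324*1/258921 - 264123*1/471336 = -36/28769 - 88041/157112 = -2538507561/4519955128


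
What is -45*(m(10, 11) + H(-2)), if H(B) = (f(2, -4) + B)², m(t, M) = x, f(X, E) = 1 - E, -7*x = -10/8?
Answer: -11565/28 ≈ -413.04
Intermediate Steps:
x = 5/28 (x = -(-10)/(7*8) = -⅐*(-5/4) = 5/28 ≈ 0.17857)
m(t, M) = 5/28
H(B) = (5 + B)² (H(B) = ((1 - 1*(-4)) + B)² = ((1 + 4) + B)² = (5 + B)²)
-45*(m(10, 11) + H(-2)) = -45*(5/28 + (5 - 2)²) = -45*(5/28 + 3²) = -45*(5/28 + 9) = -45*257/28 = -11565/28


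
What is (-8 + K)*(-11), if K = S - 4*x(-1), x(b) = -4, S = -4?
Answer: -44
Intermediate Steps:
K = 12 (K = -4 - 4*(-4) = -4 + 16 = 12)
(-8 + K)*(-11) = (-8 + 12)*(-11) = 4*(-11) = -44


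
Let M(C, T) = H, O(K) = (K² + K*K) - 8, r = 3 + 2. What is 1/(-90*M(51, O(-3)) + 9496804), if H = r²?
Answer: 1/9494554 ≈ 1.0532e-7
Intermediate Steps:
r = 5
O(K) = -8 + 2*K² (O(K) = (K² + K²) - 8 = 2*K² - 8 = -8 + 2*K²)
H = 25 (H = 5² = 25)
M(C, T) = 25
1/(-90*M(51, O(-3)) + 9496804) = 1/(-90*25 + 9496804) = 1/(-2250 + 9496804) = 1/9494554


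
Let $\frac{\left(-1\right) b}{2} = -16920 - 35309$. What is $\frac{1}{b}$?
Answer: $\frac{1}{104458} \approx 9.5732 \cdot 10^{-6}$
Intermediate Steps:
$b = 104458$ ($b = - 2 \left(-16920 - 35309\right) = \left(-2\right) \left(-52229\right) = 104458$)
$\frac{1}{b} = \frac{1}{104458}$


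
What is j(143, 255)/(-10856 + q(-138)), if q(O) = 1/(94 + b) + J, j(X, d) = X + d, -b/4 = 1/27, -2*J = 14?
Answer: -1008532/27526815 ≈ -0.036638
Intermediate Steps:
J = -7 (J = -1/2*14 = -7)
b = -4/27 ≈ -0.14815
q(O) = -17711/2534 (q(O) = 1/(94 - 4/27) - 7 = 1/(2534/27) - 7 = 27/2534 - 7 = -17711/2534)
j(143, 255)/(-10856 + q(-138)) = (143 + 255)/(-10856 - 17711/2534) = 398/(-27526815/2534) = 398*(-2534/27526815) = -1008532/27526815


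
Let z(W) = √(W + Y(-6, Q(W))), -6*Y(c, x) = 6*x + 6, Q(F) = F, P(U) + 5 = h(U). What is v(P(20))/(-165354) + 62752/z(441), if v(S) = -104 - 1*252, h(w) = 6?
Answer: 178/82677 - 62752*I ≈ 0.002153 - 62752.0*I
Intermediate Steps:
P(U) = 1 (P(U) = -5 + 6 = 1)
Y(c, x) = -1 - x (Y(c, x) = -(6*x + 6)/6 = -(6 + 6*x)/6 = -1 - x)
z(W) = I (z(W) = √(W + (-1 - W)) = √(-1) = I)
v(S) = -356 (v(S) = -104 - 252 = -356)
v(P(20))/(-165354) + 62752/z(441) = -356/(-165354) + 62752/I = -356*(-1/165354) + 62752*(-I) = 178/82677 - 62752*I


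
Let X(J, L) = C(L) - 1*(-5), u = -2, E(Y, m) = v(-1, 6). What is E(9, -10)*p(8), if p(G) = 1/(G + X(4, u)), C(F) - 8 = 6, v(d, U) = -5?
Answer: -5/27 ≈ -0.18519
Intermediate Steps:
C(F) = 14 (C(F) = 8 + 6 = 14)
E(Y, m) = -5
X(J, L) = 19 (X(J, L) = 14 - 1*(-5) = 14 + 5 = 19)
p(G) = 1/(19 + G) (p(G) = 1/(G + 19) = 1/(19 + G))
E(9, -10)*p(8) = -5/(19 + 8) = -5/27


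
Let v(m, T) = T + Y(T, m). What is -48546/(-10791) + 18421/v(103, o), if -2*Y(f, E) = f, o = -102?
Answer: -21811685/61149 ≈ -356.70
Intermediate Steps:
Y(f, E) = -f/2
v(m, T) = T/2 (v(m, T) = T - T/2 = T/2)
-48546/(-10791) + 18421/v(103, o) = -48546/(-10791) + 18421/(((½)*(-102))) = -48546*(-1/10791) + 18421/(-51) = 5394/1199 + 18421*(-1/51) = 5394/1199 - 18421/51 = -21811685/61149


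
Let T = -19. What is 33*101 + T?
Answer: 3314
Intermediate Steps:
33*101 + T = 33*101 - 19 = 3333 - 19 = 3314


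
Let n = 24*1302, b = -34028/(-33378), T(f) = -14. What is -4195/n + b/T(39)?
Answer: -35995201/173832624 ≈ -0.20707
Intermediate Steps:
b = 17014/16689 (b = -34028*(-1/33378) = 17014/16689 ≈ 1.0195)
n = 31248
-4195/n + b/T(39) = -4195/31248 + (17014/16689)/(-14) = -4195*1/31248 + (17014/16689)*(-1/14) = -4195/31248 - 8507/116823 = -35995201/173832624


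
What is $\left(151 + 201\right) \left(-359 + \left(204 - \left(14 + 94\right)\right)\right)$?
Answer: $-92576$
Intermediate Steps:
$\left(151 + 201\right) \left(-359 + \left(204 - \left(14 + 94\right)\right)\right) = 352 \left(-359 + \left(204 - 108\right)\right) = 352 \left(-359 + 96\right) = 352 \left(-263\right) = -92576$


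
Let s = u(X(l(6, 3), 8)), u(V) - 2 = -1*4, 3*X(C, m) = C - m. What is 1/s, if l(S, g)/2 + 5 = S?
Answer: -½ ≈ -0.50000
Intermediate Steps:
l(S, g) = -10 + 2*S
X(C, m) = -m/3 + C/3 (X(C, m) = (C - m)/3 = -m/3 + C/3)
u(V) = -2 (u(V) = 2 - 1*4 = 2 - 4 = -2)
s = -2
1/s = 1/(-2) = -½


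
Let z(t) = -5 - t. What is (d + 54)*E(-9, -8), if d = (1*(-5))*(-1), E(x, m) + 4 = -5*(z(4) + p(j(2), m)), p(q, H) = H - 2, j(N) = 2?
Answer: 5369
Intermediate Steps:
p(q, H) = -2 + H
E(x, m) = 51 - 5*m (E(x, m) = -4 - 5*((-5 - 1*4) + (-2 + m)) = -4 - 5*((-5 - 4) + (-2 + m)) = -4 - 5*(-9 + (-2 + m)) = -4 - 5*(-11 + m) = -4 + (55 - 5*m) = 51 - 5*m)
d = 5 (d = -5*(-1) = 5)
(d + 54)*E(-9, -8) = (5 + 54)*(51 - 5*(-8)) = 59*(51 + 40) = 59*91 = 5369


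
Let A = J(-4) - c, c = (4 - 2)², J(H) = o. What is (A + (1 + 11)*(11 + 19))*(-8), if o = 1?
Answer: -2856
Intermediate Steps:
J(H) = 1
c = 4 (c = 2² = 4)
A = -3 (A = 1 - 1*4 = 1 - 4 = -3)
(A + (1 + 11)*(11 + 19))*(-8) = (-3 + (1 + 11)*(11 + 19))*(-8) = (-3 + 12*30)*(-8) = (-3 + 360)*(-8) = 357*(-8) = -2856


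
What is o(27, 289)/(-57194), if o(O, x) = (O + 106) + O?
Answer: -80/28597 ≈ -0.0027975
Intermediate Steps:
o(O, x) = 106 + 2*O (o(O, x) = (106 + O) + O = 106 + 2*O)
o(27, 289)/(-57194) = (106 + 2*27)/(-57194) = (106 + 54)*(-1/57194) = 160*(-1/57194) = -80/28597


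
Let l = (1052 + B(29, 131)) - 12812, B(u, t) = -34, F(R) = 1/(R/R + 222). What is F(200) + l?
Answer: -2630061/223 ≈ -11794.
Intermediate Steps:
F(R) = 1/223 (F(R) = 1/(1 + 222) = 1/223)
l = -11794 (l = (1052 - 34) - 12812 = 1018 - 12812 = -11794)
F(200) + l = 1/223 - 11794 = -2630061/223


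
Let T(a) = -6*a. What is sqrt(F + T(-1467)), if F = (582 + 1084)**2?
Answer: sqrt(2784358) ≈ 1668.6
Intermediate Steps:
F = 2775556 (F = 1666**2 = 2775556)
sqrt(F + T(-1467)) = sqrt(2775556 - 6*(-1467)) = sqrt(2775556 + 8802) = sqrt(2784358)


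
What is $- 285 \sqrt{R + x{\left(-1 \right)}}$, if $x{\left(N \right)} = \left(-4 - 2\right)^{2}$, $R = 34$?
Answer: $- 285 \sqrt{70} \approx -2384.5$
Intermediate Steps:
$x{\left(N \right)} = 36$ ($x{\left(N \right)} = \left(-6\right)^{2} = 36$)
$- 285 \sqrt{R + x{\left(-1 \right)}} = - 285 \sqrt{34 + 36} = - 285 \sqrt{70}$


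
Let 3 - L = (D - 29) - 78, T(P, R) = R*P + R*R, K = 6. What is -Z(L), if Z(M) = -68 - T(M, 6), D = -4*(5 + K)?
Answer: 1028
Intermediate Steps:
T(P, R) = R² + P*R (T(P, R) = P*R + R² = R² + P*R)
D = -44 (D = -4*(5 + 6) = -4*11 = -44)
L = 154 (L = 3 - ((-44 - 29) - 78) = 3 - (-73 - 78) = 3 - 1*(-151) = 3 + 151 = 154)
Z(M) = -104 - 6*M (Z(M) = -68 - 6*(M + 6) = -68 - 6*(6 + M) = -68 - (36 + 6*M) = -68 + (-36 - 6*M) = -104 - 6*M)
-Z(L) = -(-104 - 6*154) = -(-104 - 924) = -1*(-1028) = 1028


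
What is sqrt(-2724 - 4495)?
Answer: I*sqrt(7219) ≈ 84.965*I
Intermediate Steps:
sqrt(-2724 - 4495) = sqrt(-7219) = I*sqrt(7219)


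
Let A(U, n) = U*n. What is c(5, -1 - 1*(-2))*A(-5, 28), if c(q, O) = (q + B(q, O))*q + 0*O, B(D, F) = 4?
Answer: -6300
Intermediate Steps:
c(q, O) = q*(4 + q) (c(q, O) = (q + 4)*q + 0*O = (4 + q)*q + 0 = q*(4 + q) + 0 = q*(4 + q))
c(5, -1 - 1*(-2))*A(-5, 28) = (5*(4 + 5))*(-5*28) = (5*9)*(-140) = 45*(-140) = -6300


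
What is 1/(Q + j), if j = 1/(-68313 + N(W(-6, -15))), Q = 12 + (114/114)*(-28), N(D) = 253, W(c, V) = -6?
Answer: -68060/1088961 ≈ -0.062500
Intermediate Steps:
Q = -16 (Q = 12 + (114*(1/114))*(-28) = 12 + 1*(-28) = 12 - 28 = -16)
j = -1/68060 (j = 1/(-68313 + 253) = 1/(-68060) = -1/68060 ≈ -1.4693e-5)
1/(Q + j) = 1/(-16 - 1/68060) = 1/(-1088961/68060) = -68060/1088961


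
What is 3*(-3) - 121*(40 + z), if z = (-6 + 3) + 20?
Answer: -6906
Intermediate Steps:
z = 17 (z = -3 + 20 = 17)
3*(-3) - 121*(40 + z) = 3*(-3) - 121*(40 + 17) = -9 - 121*57 = -9 - 6897 = -6906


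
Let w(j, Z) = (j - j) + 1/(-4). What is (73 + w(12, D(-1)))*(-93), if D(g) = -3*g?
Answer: -27063/4 ≈ -6765.8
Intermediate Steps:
w(j, Z) = -¼ (w(j, Z) = 0 - ¼ = -¼)
(73 + w(12, D(-1)))*(-93) = (73 - ¼)*(-93) = (291/4)*(-93) = -27063/4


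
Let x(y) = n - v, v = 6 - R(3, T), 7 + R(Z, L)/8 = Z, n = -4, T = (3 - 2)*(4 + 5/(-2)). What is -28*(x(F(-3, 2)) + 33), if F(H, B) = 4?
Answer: 252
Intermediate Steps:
T = 3/2 (T = 1*(4 + 5*(-½)) = 1*(4 - 5/2) = 1*(3/2) = 3/2 ≈ 1.5000)
R(Z, L) = -56 + 8*Z
v = 38 (v = 6 - (-56 + 8*3) = 6 - (-56 + 24) = 6 - 1*(-32) = 6 + 32 = 38)
x(y) = -42 (x(y) = -4 - 1*38 = -4 - 38 = -42)
-28*(x(F(-3, 2)) + 33) = -28*(-42 + 33) = -28*(-9) = 252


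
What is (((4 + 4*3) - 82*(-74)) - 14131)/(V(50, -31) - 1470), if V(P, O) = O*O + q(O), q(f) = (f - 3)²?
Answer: -8047/647 ≈ -12.437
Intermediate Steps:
q(f) = (-3 + f)²
V(P, O) = O² + (-3 + O)² (V(P, O) = O*O + (-3 + O)² = O² + (-3 + O)²)
(((4 + 4*3) - 82*(-74)) - 14131)/(V(50, -31) - 1470) = (((4 + 4*3) - 82*(-74)) - 14131)/(((-31)² + (-3 - 31)²) - 1470) = (((4 + 12) + 6068) - 14131)/((961 + (-34)²) - 1470) = ((16 + 6068) - 14131)/((961 + 1156) - 1470) = (6084 - 14131)/(2117 - 1470) = -8047/647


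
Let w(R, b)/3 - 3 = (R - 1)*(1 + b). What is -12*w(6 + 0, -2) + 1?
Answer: 73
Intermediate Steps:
w(R, b) = 9 + 3*(1 + b)*(-1 + R) (w(R, b) = 9 + 3*((R - 1)*(1 + b)) = 9 + 3*((-1 + R)*(1 + b)) = 9 + 3*((1 + b)*(-1 + R)) = 9 + 3*(1 + b)*(-1 + R))
-12*w(6 + 0, -2) + 1 = -12*(6 - 3*(-2) + 3*(6 + 0) + 3*(6 + 0)*(-2)) + 1 = -12*(6 + 6 + 3*6 + 3*6*(-2)) + 1 = -12*(6 + 6 + 18 - 36) + 1 = -12*(-6) + 1 = 72 + 1 = 73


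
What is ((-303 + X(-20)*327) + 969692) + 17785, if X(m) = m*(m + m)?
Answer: 1248774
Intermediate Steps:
X(m) = 2*m² (X(m) = m*(2*m) = 2*m²)
((-303 + X(-20)*327) + 969692) + 17785 = ((-303 + (2*(-20)²)*327) + 969692) + 17785 = ((-303 + (2*400)*327) + 969692) + 17785 = ((-303 + 800*327) + 969692) + 17785 = ((-303 + 261600) + 969692) + 17785 = (261297 + 969692) + 17785 = 1230989 + 17785 = 1248774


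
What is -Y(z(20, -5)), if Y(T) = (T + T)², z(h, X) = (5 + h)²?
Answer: -1562500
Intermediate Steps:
Y(T) = 4*T² (Y(T) = (2*T)² = 4*T²)
-Y(z(20, -5)) = -4*((5 + 20)²)² = -4*(25²)² = -4*625² = -4*390625 = -1*1562500 = -1562500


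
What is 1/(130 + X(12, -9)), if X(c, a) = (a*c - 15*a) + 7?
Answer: 1/164 ≈ 0.0060976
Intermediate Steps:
X(c, a) = 7 - 15*a + a*c (X(c, a) = (-15*a + a*c) + 7 = 7 - 15*a + a*c)
1/(130 + X(12, -9)) = 1/(130 + (7 - 15*(-9) - 9*12)) = 1/(130 + (7 + 135 - 108)) = 1/(130 + 34) = 1/164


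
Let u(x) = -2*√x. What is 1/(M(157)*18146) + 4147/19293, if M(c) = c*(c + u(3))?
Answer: 1853970288587/8625186497586 + √3/35094445657 ≈ 0.21495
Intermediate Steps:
M(c) = c*(c - 2*√3)
1/(M(157)*18146) + 4147/19293 = 1/((157*(157 - 2*√3))*18146) + 4147/19293 = (1/18146)/(24649 - 314*√3) + 4147*(1/19293) = 1/(18146*(24649 - 314*√3)) + 4147/19293 = 4147/19293 + 1/(18146*(24649 - 314*√3))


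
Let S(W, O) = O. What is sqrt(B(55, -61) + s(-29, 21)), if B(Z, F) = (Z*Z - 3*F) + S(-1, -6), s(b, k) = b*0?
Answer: sqrt(3202) ≈ 56.586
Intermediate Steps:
s(b, k) = 0
B(Z, F) = -6 + Z**2 - 3*F (B(Z, F) = (Z*Z - 3*F) - 6 = (Z**2 - 3*F) - 6 = -6 + Z**2 - 3*F)
sqrt(B(55, -61) + s(-29, 21)) = sqrt((-6 + 55**2 - 3*(-61)) + 0) = sqrt((-6 + 3025 + 183) + 0) = sqrt(3202 + 0) = sqrt(3202)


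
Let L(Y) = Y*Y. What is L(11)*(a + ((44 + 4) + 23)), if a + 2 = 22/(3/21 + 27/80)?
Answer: 3736601/269 ≈ 13891.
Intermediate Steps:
L(Y) = Y²
a = 11782/269 (a = -2 + 22/(3/21 + 27/80) = -2 + 22/(3*(1/21) + 27*(1/80)) = -2 + 22/(⅐ + 27/80) = -2 + 22/(269/560) = -2 + 22*(560/269) = -2 + 12320/269 = 11782/269 ≈ 43.799)
L(11)*(a + ((44 + 4) + 23)) = 11²*(11782/269 + ((44 + 4) + 23)) = 121*(11782/269 + (48 + 23)) = 121*(11782/269 + 71) = 121*(30881/269) = 3736601/269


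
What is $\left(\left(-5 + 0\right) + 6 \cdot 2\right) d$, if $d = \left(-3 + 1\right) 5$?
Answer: $-70$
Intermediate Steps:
$d = -10$ ($d = \left(-2\right) 5 = -10$)
$\left(\left(-5 + 0\right) + 6 \cdot 2\right) d = \left(\left(-5 + 0\right) + 6 \cdot 2\right) \left(-10\right) = \left(-5 + 12\right) \left(-10\right) = 7 \left(-10\right) = -70$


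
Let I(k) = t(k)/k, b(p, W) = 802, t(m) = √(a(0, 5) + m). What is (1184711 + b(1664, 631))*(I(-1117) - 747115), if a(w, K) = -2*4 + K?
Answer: -885714544995 - 4742052*I*√70/1117 ≈ -8.8571e+11 - 35519.0*I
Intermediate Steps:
a(w, K) = -8 + K
t(m) = √(-3 + m) (t(m) = √((-8 + 5) + m) = √(-3 + m))
I(k) = √(-3 + k)/k
(1184711 + b(1664, 631))*(I(-1117) - 747115) = (1184711 + 802)*(√(-3 - 1117)/(-1117) - 747115) = 1185513*(-4*I*√70/1117 - 747115) = 1185513*(-747115 - 4*I*√70/1117) = -885714544995 - 4742052*I*√70/1117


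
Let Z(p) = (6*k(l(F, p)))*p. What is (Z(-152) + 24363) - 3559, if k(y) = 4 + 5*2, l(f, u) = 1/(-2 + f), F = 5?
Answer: 8036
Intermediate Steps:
k(y) = 14 (k(y) = 4 + 10 = 14)
Z(p) = 84*p (Z(p) = (6*14)*p = 84*p)
(Z(-152) + 24363) - 3559 = (84*(-152) + 24363) - 3559 = (-12768 + 24363) - 3559 = 11595 - 3559 = 8036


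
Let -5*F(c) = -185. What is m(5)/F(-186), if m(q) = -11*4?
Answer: -44/37 ≈ -1.1892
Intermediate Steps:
F(c) = 37 (F(c) = -⅕*(-185) = 37)
m(q) = -44
m(5)/F(-186) = -44/37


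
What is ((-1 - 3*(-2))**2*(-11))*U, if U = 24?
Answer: -6600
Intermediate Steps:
((-1 - 3*(-2))**2*(-11))*U = ((-1 - 3*(-2))**2*(-11))*24 = ((-1 + 6)**2*(-11))*24 = (5**2*(-11))*24 = (25*(-11))*24 = -275*24 = -6600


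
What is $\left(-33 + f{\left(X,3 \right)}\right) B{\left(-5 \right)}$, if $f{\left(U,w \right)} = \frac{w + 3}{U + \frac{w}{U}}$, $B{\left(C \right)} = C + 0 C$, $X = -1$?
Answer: $\frac{345}{2} \approx 172.5$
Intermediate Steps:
$B{\left(C \right)} = C$ ($B{\left(C \right)} = C + 0 = C$)
$f{\left(U,w \right)} = \frac{3 + w}{U + \frac{w}{U}}$
$\left(-33 + f{\left(X,3 \right)}\right) B{\left(-5 \right)} = \left(-33 - \frac{3 + 3}{3 + \left(-1\right)^{2}}\right) \left(-5\right) = \left(-33 - \frac{1}{3 + 1} \cdot 6\right) \left(-5\right) = \left(-33 - \frac{1}{4} \cdot 6\right) \left(-5\right) = \left(-33 - \frac{3}{2}\right) \left(-5\right) = \left(- \frac{69}{2}\right) \left(-5\right) = \frac{345}{2}$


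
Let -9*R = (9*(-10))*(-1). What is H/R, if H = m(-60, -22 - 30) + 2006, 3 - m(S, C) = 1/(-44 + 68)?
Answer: -9643/48 ≈ -200.90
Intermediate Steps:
R = -10 (R = -9*(-10)*(-1)/9 = -(-10)*(-1) = -1/9*90 = -10)
m(S, C) = 71/24 (m(S, C) = 3 - 1/(-44 + 68) = 3 - 1/24 = 71/24)
H = 48215/24 (H = 71/24 + 2006 = 48215/24 ≈ 2009.0)
H/R = (48215/24)/(-10) = (48215/24)*(-1/10) = -9643/48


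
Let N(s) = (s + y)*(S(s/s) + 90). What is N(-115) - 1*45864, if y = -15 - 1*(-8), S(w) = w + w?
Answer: -57088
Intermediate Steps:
S(w) = 2*w
y = -7 (y = -15 + 8 = -7)
N(s) = -644 + 92*s (N(s) = (s - 7)*(2*(s/s) + 90) = (-7 + s)*(2*1 + 90) = (-7 + s)*(2 + 90) = (-7 + s)*92 = -644 + 92*s)
N(-115) - 1*45864 = (-644 + 92*(-115)) - 1*45864 = (-644 - 10580) - 45864 = -11224 - 45864 = -57088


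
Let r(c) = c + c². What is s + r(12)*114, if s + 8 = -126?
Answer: 17650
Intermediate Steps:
s = -134 (s = -8 - 126 = -134)
s + r(12)*114 = -134 + (12*(1 + 12))*114 = -134 + (12*13)*114 = -134 + 156*114 = -134 + 17784 = 17650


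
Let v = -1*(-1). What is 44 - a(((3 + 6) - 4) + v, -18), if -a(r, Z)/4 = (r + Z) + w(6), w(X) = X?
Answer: 20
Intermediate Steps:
v = 1
a(r, Z) = -24 - 4*Z - 4*r (a(r, Z) = -4*((r + Z) + 6) = -4*((Z + r) + 6) = -4*(6 + Z + r) = -24 - 4*Z - 4*r)
44 - a(((3 + 6) - 4) + v, -18) = 44 - (-24 - 4*(-18) - 4*(((3 + 6) - 4) + 1)) = 44 - (-24 + 72 - 4*((9 - 4) + 1)) = 44 - (-24 + 72 - 4*(5 + 1)) = 44 - (-24 + 72 - 4*6) = 44 - (-24 + 72 - 24) = 44 - 1*24 = 44 - 24 = 20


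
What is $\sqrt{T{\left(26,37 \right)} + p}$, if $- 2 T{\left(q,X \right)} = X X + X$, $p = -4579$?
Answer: $i \sqrt{5282} \approx 72.677 i$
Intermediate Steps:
$T{\left(q,X \right)} = - \frac{X}{2} - \frac{X^{2}}{2}$ ($T{\left(q,X \right)} = - \frac{X X + X}{2} = - \frac{X^{2} + X}{2} = - \frac{X + X^{2}}{2} = - \frac{X}{2} - \frac{X^{2}}{2}$)
$\sqrt{T{\left(26,37 \right)} + p} = \sqrt{\left(- \frac{1}{2}\right) 37 \left(1 + 37\right) - 4579} = \sqrt{\left(- \frac{1}{2}\right) 37 \cdot 38 - 4579} = \sqrt{-703 - 4579} = \sqrt{-5282} = i \sqrt{5282}$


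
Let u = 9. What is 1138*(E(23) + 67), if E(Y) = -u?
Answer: 66004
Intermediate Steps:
E(Y) = -9 (E(Y) = -1*9 = -9)
1138*(E(23) + 67) = 1138*(-9 + 67) = 1138*58 = 66004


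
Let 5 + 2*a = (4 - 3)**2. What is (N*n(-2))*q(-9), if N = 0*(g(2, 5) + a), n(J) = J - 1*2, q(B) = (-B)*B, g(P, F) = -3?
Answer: 0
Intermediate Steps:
a = -2 (a = -5/2 + (4 - 3)**2/2 = -5/2 + (1/2)*1**2 = -5/2 + (1/2)*1 = -5/2 + 1/2 = -2)
q(B) = -B**2
n(J) = -2 + J (n(J) = J - 2 = -2 + J)
N = 0 (N = 0*(-3 - 2) = 0*(-5) = 0)
(N*n(-2))*q(-9) = (0*(-2 - 2))*(-1*(-9)**2) = (0*(-4))*(-1*81) = 0*(-81) = 0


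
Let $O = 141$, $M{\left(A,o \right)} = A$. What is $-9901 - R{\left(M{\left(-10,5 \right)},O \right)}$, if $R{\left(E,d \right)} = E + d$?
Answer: $-10032$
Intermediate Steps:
$-9901 - R{\left(M{\left(-10,5 \right)},O \right)} = -9901 - \left(-10 + 141\right) = -9901 - 131 = -10032$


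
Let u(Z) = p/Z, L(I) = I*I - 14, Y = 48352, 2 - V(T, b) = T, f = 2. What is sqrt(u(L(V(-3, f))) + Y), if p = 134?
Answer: sqrt(5852066)/11 ≈ 219.92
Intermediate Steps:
V(T, b) = 2 - T
L(I) = -14 + I**2 (L(I) = I**2 - 14 = -14 + I**2)
u(Z) = 134/Z
sqrt(u(L(V(-3, f))) + Y) = sqrt(134/(-14 + (2 - 1*(-3))**2) + 48352) = sqrt(134/(-14 + (2 + 3)**2) + 48352) = sqrt(134/(-14 + 5**2) + 48352) = sqrt(134/(-14 + 25) + 48352) = sqrt(134/11 + 48352) = sqrt(532006/11) = sqrt(5852066)/11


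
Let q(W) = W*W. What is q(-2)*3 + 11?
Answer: 23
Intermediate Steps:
q(W) = W²
q(-2)*3 + 11 = (-2)²*3 + 11 = 4*3 + 11 = 12 + 11 = 23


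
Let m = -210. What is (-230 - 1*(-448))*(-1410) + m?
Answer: -307590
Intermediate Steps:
(-230 - 1*(-448))*(-1410) + m = (-230 - 1*(-448))*(-1410) - 210 = (-230 + 448)*(-1410) - 210 = 218*(-1410) - 210 = -307380 - 210 = -307590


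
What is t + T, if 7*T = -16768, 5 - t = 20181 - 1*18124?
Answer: -31132/7 ≈ -4447.4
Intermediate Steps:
t = -2052 (t = 5 - (20181 - 1*18124) = 5 - (20181 - 18124) = 5 - 1*2057 = 5 - 2057 = -2052)
T = -16768/7 (T = (⅐)*(-16768) = -16768/7 ≈ -2395.4)
t + T = -2052 - 16768/7 = -31132/7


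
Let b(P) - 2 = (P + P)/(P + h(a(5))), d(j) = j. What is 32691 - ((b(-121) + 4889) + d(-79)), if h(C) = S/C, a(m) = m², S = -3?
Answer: 42205781/1514 ≈ 27877.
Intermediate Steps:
h(C) = -3/C
b(P) = 2 + 2*P/(-3/25 + P) (b(P) = 2 + (P + P)/(P - 3/(5²)) = 2 + (2*P)/(P - 3/25) = 2 + (2*P)/(-3/25 + P) = 2 + 2*P/(-3/25 + P))
32691 - ((b(-121) + 4889) + d(-79)) = 32691 - ((2*(-3 + 50*(-121))/(-3 + 25*(-121)) + 4889) - 79) = 32691 - ((2*(-3 - 6050)/(-3 - 3025) + 4889) - 79) = 32691 - ((2*(-6053)/(-3028) + 4889) - 79) = 32691 - ((2*(-1/3028)*(-6053) + 4889) - 79) = 32691 - ((6053/1514 + 4889) - 79) = 32691 - (7407999/1514 - 79) = 32691 - 1*7288393/1514 = 32691 - 7288393/1514 = 42205781/1514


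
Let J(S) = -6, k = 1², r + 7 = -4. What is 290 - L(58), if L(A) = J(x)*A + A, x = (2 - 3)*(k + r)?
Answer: 580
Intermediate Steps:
r = -11 (r = -7 - 4 = -11)
k = 1
x = 10 (x = (2 - 3)*(1 - 11) = -1*(-10) = 10)
L(A) = -5*A (L(A) = -6*A + A = -5*A)
290 - L(58) = 290 - (-5)*58 = 290 - 1*(-290) = 290 + 290 = 580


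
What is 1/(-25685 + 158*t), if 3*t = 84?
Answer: -1/21261 ≈ -4.7034e-5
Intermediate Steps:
t = 28 (t = (⅓)*84 = 28)
1/(-25685 + 158*t) = 1/(-25685 + 158*28) = 1/(-25685 + 4424) = 1/(-21261) = -1/21261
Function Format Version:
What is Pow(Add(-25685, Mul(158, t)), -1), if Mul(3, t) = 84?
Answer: Rational(-1, 21261) ≈ -4.7034e-5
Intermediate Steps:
t = 28 (t = Mul(Rational(1, 3), 84) = 28)
Pow(Add(-25685, Mul(158, t)), -1) = Pow(Add(-25685, Mul(158, 28)), -1) = Pow(Add(-25685, 4424), -1) = Pow(-21261, -1) = Rational(-1, 21261)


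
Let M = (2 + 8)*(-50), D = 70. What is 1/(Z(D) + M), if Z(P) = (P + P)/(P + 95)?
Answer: -33/16472 ≈ -0.0020034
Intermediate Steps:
Z(P) = 2*P/(95 + P) (Z(P) = (2*P)/(95 + P) = 2*P/(95 + P))
M = -500 (M = 10*(-50) = -500)
1/(Z(D) + M) = 1/(2*70/(95 + 70) - 500) = 1/(2*70/165 - 500) = 1/(2*70*(1/165) - 500) = 1/(28/33 - 500) = 1/(-16472/33) = -33/16472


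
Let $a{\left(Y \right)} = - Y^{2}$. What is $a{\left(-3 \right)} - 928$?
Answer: $-937$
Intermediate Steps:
$a{\left(-3 \right)} - 928 = - \left(-3\right)^{2} - 928 = \left(-1\right) 9 - 928 = -9 - 928 = -937$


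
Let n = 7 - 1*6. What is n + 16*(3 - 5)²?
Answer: 65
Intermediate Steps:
n = 1 (n = 7 - 6 = 1)
n + 16*(3 - 5)² = 1 + 16*(3 - 5)² = 1 + 16*(-2)² = 1 + 16*4 = 1 + 64 = 65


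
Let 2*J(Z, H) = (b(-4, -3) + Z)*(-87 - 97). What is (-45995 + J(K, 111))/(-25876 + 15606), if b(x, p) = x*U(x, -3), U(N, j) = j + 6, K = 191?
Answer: 62463/10270 ≈ 6.0821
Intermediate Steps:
U(N, j) = 6 + j
b(x, p) = 3*x (b(x, p) = x*(6 - 3) = x*3 = 3*x)
J(Z, H) = 1104 - 92*Z (J(Z, H) = ((3*(-4) + Z)*(-87 - 97))/2 = ((-12 + Z)*(-184))/2 = (2208 - 184*Z)/2 = 1104 - 92*Z)
(-45995 + J(K, 111))/(-25876 + 15606) = (-45995 + (1104 - 92*191))/(-25876 + 15606) = (-45995 + (1104 - 17572))/(-10270) = (-45995 - 16468)*(-1/10270) = -62463*(-1/10270) = 62463/10270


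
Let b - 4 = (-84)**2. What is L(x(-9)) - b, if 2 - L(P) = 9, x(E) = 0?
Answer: -7067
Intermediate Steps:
b = 7060 (b = 4 + (-84)**2 = 4 + 7056 = 7060)
L(P) = -7 (L(P) = 2 - 1*9 = 2 - 9 = -7)
L(x(-9)) - b = -7 - 1*7060 = -7 - 7060 = -7067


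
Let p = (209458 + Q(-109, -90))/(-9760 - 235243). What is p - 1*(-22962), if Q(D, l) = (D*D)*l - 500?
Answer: 511510838/22273 ≈ 22966.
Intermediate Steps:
Q(D, l) = -500 + l*D² (Q(D, l) = D²*l - 500 = l*D² - 500 = -500 + l*D²)
p = 78212/22273 (p = (209458 + (-500 - 90*(-109)²))/(-9760 - 235243) = (209458 + (-500 - 90*11881))/(-245003) = (209458 + (-500 - 1069290))*(-1/245003) = (209458 - 1069790)*(-1/245003) = -860332*(-1/245003) = 78212/22273 ≈ 3.5115)
p - 1*(-22962) = 78212/22273 - 1*(-22962) = 78212/22273 + 22962 = 511510838/22273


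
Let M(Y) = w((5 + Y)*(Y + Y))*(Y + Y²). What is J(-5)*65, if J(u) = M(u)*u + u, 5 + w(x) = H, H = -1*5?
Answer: 64675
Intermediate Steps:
H = -5
w(x) = -10 (w(x) = -5 - 5 = -10)
M(Y) = -10*Y - 10*Y² (M(Y) = -10*(Y + Y²) = -10*Y - 10*Y²)
J(u) = u - 10*u²*(1 + u) (J(u) = (-10*u*(1 + u))*u + u = -10*u²*(1 + u) + u = u - 10*u²*(1 + u))
J(-5)*65 = -1*(-5)*(-1 + 10*(-5)*(1 - 5))*65 = -1*(-5)*(-1 + 10*(-5)*(-4))*65 = -1*(-5)*(-1 + 200)*65 = -1*(-5)*199*65 = 995*65 = 64675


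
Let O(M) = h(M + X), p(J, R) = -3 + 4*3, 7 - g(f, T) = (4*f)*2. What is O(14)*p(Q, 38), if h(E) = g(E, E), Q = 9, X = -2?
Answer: -801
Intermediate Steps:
g(f, T) = 7 - 8*f (g(f, T) = 7 - 4*f*2 = 7 - 8*f)
h(E) = 7 - 8*E
p(J, R) = 9 (p(J, R) = -3 + 12 = 9)
O(M) = 23 - 8*M (O(M) = 7 - 8*(M - 2) = 7 - 8*(-2 + M) = 7 + (16 - 8*M) = 23 - 8*M)
O(14)*p(Q, 38) = (23 - 8*14)*9 = (23 - 112)*9 = -89*9 = -801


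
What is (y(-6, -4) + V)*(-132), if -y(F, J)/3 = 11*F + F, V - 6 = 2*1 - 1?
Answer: -29436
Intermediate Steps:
V = 7 (V = 6 + (2*1 - 1) = 6 + (2 - 1) = 6 + 1 = 7)
y(F, J) = -36*F (y(F, J) = -3*(11*F + F) = -36*F)
(y(-6, -4) + V)*(-132) = (-36*(-6) + 7)*(-132) = (216 + 7)*(-132) = 223*(-132) = -29436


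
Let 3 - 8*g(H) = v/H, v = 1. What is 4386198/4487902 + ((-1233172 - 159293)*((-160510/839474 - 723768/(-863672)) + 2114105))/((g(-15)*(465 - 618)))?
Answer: 86764357580210922446810104689/1728615480113693761 ≈ 5.0193e+10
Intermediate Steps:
g(H) = 3/8 - 1/(8*H)
4386198/4487902 + ((-1233172 - 159293)*((-160510/839474 - 723768/(-863672)) + 2114105))/((g(-15)*(465 - 618))) = 4386198/4487902 + ((-1233172 - 159293)*((-160510/839474 - 723768/(-863672)) + 2114105))/((((1/8)*(-1 + 3*(-15))/(-15))*(465 - 618))) = 4386198*(1/4487902) + (-1392465*((-160510*1/839474 - 723768*(-1/863672)) + 2114105))/((((1/8)*(-1/15)*(-1 - 45))*(-153))) = 2193099/2243951 + (-1392465*((-80255/419737 + 90471/107959) + 2114105))/((((1/8)*(-1/15)*(-46))*(-153))) = 2193099/2243951 + (-1392465*(29309776582/45314386783 + 2114105))/(((23/60)*(-153))) = 2193099/2243951 + (-1392465*95799400979650797/45314386783)/(-1173/20) = 2193099/2243951 - 133397312885129447044605/45314386783*(-20/1173) = 2193099/2243951 + 38665887792791144070900/770344575311 = 86764357580210922446810104689/1728615480113693761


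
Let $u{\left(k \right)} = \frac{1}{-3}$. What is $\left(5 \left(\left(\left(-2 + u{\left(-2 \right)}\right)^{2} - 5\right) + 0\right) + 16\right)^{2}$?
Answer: $\frac{26896}{81} \approx 332.05$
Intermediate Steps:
$u{\left(k \right)} = - \frac{1}{3}$
$\left(5 \left(\left(\left(-2 + u{\left(-2 \right)}\right)^{2} - 5\right) + 0\right) + 16\right)^{2} = \left(5 \left(\left(\left(-2 - \frac{1}{3}\right)^{2} - 5\right) + 0\right) + 16\right)^{2} = \left(5 \left(\left(\left(- \frac{7}{3}\right)^{2} - 5\right) + 0\right) + 16\right)^{2} = \left(5 \left(\left(\frac{49}{9} - 5\right) + 0\right) + 16\right)^{2} = \left(5 \left(\frac{4}{9} + 0\right) + 16\right)^{2} = \left(5 \cdot \frac{4}{9} + 16\right)^{2} = \left(\frac{20}{9} + 16\right)^{2} = \left(\frac{164}{9}\right)^{2} = \frac{26896}{81}$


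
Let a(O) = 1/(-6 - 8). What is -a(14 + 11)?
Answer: 1/14 ≈ 0.071429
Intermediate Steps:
a(O) = -1/14 (a(O) = 1/(-14) = -1/14)
-a(14 + 11) = -1*(-1/14) = 1/14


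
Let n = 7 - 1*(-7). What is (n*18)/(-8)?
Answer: -63/2 ≈ -31.500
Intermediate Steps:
n = 14 (n = 7 + 7 = 14)
(n*18)/(-8) = (14*18)/(-8) = 252*(-1/8) = -63/2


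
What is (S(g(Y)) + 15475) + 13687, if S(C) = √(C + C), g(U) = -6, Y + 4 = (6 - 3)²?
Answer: 29162 + 2*I*√3 ≈ 29162.0 + 3.4641*I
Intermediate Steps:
Y = 5 (Y = -4 + (6 - 3)² = -4 + 3² = -4 + 9 = 5)
S(C) = √2*√C (S(C) = √(2*C) = √2*√C)
(S(g(Y)) + 15475) + 13687 = (√2*√(-6) + 15475) + 13687 = (√2*(I*√6) + 15475) + 13687 = (2*I*√3 + 15475) + 13687 = (15475 + 2*I*√3) + 13687 = 29162 + 2*I*√3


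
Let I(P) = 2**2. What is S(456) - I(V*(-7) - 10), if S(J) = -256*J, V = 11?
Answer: -116740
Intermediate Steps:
I(P) = 4
S(456) - I(V*(-7) - 10) = -256*456 - 1*4 = -116736 - 4 = -116740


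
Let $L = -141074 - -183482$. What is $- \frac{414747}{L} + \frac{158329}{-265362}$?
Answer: $- \frac{6487361647}{625192872} \approx -10.377$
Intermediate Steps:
$L = 42408$ ($L = -141074 + 183482 = 42408$)
$- \frac{414747}{L} + \frac{158329}{-265362} = - \frac{414747}{42408} + \frac{158329}{-265362} = \left(-414747\right) \frac{1}{42408} + 158329 \left(- \frac{1}{265362}\right) = - \frac{46083}{4712} - \frac{158329}{265362} = - \frac{6487361647}{625192872}$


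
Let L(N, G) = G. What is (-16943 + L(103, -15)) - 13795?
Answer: -30753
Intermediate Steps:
(-16943 + L(103, -15)) - 13795 = (-16943 - 15) - 13795 = -16958 - 13795 = -30753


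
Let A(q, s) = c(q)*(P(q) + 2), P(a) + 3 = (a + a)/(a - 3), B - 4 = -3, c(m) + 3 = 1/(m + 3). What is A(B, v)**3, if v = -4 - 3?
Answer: 1331/8 ≈ 166.38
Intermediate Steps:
c(m) = -3 + 1/(3 + m) (c(m) = -3 + 1/(m + 3) = -3 + 1/(3 + m))
B = 1 (B = 4 - 3 = 1)
P(a) = -3 + 2*a/(-3 + a) (P(a) = -3 + (a + a)/(a - 3) = -3 + (2*a)/(-3 + a) = -3 + 2*a/(-3 + a))
v = -7
A(q, s) = (-8 - 3*q)*(2 + (9 - q)/(-3 + q))/(3 + q) (A(q, s) = ((-8 - 3*q)/(3 + q))*((9 - q)/(-3 + q) + 2) = ((-8 - 3*q)/(3 + q))*(2 + (9 - q)/(-3 + q)) = (-8 - 3*q)*(2 + (9 - q)/(-3 + q))/(3 + q))
A(B, v)**3 = ((-8 - 3*1)/(-3 + 1))**3 = ((-8 - 3)/(-2))**3 = (-1/2*(-11))**3 = (11/2)**3 = 1331/8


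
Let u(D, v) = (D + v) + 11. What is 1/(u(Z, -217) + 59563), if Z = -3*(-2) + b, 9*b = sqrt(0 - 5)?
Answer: 4808403/285441227294 - 9*I*sqrt(5)/285441227294 ≈ 1.6846e-5 - 7.0503e-11*I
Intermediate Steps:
b = I*sqrt(5)/9 (b = sqrt(0 - 5)/9 = sqrt(-5)/9 = (I*sqrt(5))/9 = I*sqrt(5)/9 ≈ 0.24845*I)
Z = 6 + I*sqrt(5)/9 (Z = -3*(-2) + I*sqrt(5)/9 = 6 + I*sqrt(5)/9 ≈ 6.0 + 0.24845*I)
u(D, v) = 11 + D + v
1/(u(Z, -217) + 59563) = 1/((11 + (6 + I*sqrt(5)/9) - 217) + 59563) = 1/((-200 + I*sqrt(5)/9) + 59563) = 1/(59363 + I*sqrt(5)/9)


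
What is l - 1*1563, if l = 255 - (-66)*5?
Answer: -978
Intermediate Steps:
l = 585 (l = 255 - 1*(-330) = 255 + 330 = 585)
l - 1*1563 = 585 - 1*1563 = 585 - 1563 = -978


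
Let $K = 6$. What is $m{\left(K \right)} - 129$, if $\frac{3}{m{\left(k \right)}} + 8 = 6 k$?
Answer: $- \frac{3609}{28} \approx -128.89$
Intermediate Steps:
$m{\left(k \right)} = \frac{3}{-8 + 6 k}$
$m{\left(K \right)} - 129 = \frac{3}{2 \left(-4 + 3 \cdot 6\right)} - 129 = \frac{3}{2 \left(-4 + 18\right)} - 129 = \frac{3}{2 \cdot 14} - 129 = \frac{3}{2} \cdot \frac{1}{14} - 129 = \frac{3}{28} - 129 = - \frac{3609}{28}$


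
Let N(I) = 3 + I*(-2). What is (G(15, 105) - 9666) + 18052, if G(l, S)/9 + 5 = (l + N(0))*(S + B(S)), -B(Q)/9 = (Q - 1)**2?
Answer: -15744377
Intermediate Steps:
N(I) = 3 - 2*I
B(Q) = -9*(-1 + Q)**2 (B(Q) = -9*(Q - 1)**2 = -9*(-1 + Q)**2)
G(l, S) = -45 + 9*(3 + l)*(S - 9*(-1 + S)**2) (G(l, S) = -45 + 9*((l + (3 - 2*0))*(S - 9*(-1 + S)**2)) = -45 + 9*((l + (3 + 0))*(S - 9*(-1 + S)**2)) = -45 + 9*((l + 3)*(S - 9*(-1 + S)**2)) = -45 + 9*((3 + l)*(S - 9*(-1 + S)**2)) = -45 + 9*(3 + l)*(S - 9*(-1 + S)**2))
(G(15, 105) - 9666) + 18052 = ((-45 - 243*(-1 + 105)**2 + 27*105 - 81*15*(-1 + 105)**2 + 9*105*15) - 9666) + 18052 = ((-45 - 243*104**2 + 2835 - 81*15*104**2 + 14175) - 9666) + 18052 = ((-45 - 243*10816 + 2835 - 81*15*10816 + 14175) - 9666) + 18052 = ((-45 - 2628288 + 2835 - 13141440 + 14175) - 9666) + 18052 = (-15752763 - 9666) + 18052 = -15762429 + 18052 = -15744377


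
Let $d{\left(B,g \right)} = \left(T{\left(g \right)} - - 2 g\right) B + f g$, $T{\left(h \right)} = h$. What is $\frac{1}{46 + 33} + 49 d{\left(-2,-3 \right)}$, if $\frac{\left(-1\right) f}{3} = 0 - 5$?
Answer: $- \frac{104516}{79} \approx -1323.0$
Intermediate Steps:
$f = 15$ ($f = - 3 \left(0 - 5\right) = \left(-3\right) \left(-5\right) = 15$)
$d{\left(B,g \right)} = 15 g + 3 B g$ ($d{\left(B,g \right)} = \left(g - - 2 g\right) B + 15 g = \left(g + 2 g\right) B + 15 g = 3 g B + 15 g = 3 B g + 15 g = 15 g + 3 B g$)
$\frac{1}{46 + 33} + 49 d{\left(-2,-3 \right)} = \frac{1}{46 + 33} + 49 \cdot 3 \left(-3\right) \left(5 - 2\right) = \frac{1}{79} + 49 \cdot 3 \left(-3\right) 3 = \frac{1}{79} + 49 \left(-27\right) = \frac{1}{79} - 1323 = - \frac{104516}{79}$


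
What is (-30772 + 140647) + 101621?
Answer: 211496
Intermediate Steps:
(-30772 + 140647) + 101621 = 109875 + 101621 = 211496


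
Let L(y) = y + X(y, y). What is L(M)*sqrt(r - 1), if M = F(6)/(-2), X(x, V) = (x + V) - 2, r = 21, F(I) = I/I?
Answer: -7*sqrt(5) ≈ -15.652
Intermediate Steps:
F(I) = 1
X(x, V) = -2 + V + x (X(x, V) = (V + x) - 2 = -2 + V + x)
M = -1/2 (M = 1/(-2) = 1*(-1/2) = -1/2 ≈ -0.50000)
L(y) = -2 + 3*y (L(y) = y + (-2 + y + y) = y + (-2 + 2*y) = -2 + 3*y)
L(M)*sqrt(r - 1) = (-2 + 3*(-1/2))*sqrt(21 - 1) = (-2 - 3/2)*sqrt(20) = -7*sqrt(5)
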